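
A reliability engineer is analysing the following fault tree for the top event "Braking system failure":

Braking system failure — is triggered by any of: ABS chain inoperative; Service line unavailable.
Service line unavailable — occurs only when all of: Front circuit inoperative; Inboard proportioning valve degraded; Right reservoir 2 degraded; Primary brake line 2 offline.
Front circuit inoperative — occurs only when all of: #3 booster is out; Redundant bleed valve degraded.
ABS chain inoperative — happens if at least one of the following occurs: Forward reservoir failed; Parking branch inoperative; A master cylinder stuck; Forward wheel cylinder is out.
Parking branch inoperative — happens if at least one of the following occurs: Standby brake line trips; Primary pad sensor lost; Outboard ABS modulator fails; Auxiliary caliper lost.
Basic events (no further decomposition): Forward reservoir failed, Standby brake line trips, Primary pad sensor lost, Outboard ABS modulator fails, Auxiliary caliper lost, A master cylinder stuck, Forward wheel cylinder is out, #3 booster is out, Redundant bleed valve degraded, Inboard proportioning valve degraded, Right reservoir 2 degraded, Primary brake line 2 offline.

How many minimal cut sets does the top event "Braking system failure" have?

Parking branch inoperative [OR]: union of children's cut sets → 4 cut set(s).
ABS chain inoperative [OR]: union of children's cut sets → 7 cut set(s).
Front circuit inoperative [AND]: one cut set from each child combined → 1 × 1 = 1 cut set(s).
Service line unavailable [AND]: one cut set from each child combined → 1 × 1 × 1 × 1 = 1 cut set(s).
Braking system failure [OR]: union of children's cut sets → 8 cut set(s).
Minimal cut sets: {Forward reservoir failed}; {Standby brake line trips}; {Primary pad sensor lost}; {Outboard ABS modulator fails}; {Auxiliary caliper lost}; {A master cylinder stuck}; {Forward wheel cylinder is out}; {#3 booster is out, Inboard proportioning valve degraded, Primary brake line 2 offline, Redundant bleed valve degraded, Right reservoir 2 degraded}.

8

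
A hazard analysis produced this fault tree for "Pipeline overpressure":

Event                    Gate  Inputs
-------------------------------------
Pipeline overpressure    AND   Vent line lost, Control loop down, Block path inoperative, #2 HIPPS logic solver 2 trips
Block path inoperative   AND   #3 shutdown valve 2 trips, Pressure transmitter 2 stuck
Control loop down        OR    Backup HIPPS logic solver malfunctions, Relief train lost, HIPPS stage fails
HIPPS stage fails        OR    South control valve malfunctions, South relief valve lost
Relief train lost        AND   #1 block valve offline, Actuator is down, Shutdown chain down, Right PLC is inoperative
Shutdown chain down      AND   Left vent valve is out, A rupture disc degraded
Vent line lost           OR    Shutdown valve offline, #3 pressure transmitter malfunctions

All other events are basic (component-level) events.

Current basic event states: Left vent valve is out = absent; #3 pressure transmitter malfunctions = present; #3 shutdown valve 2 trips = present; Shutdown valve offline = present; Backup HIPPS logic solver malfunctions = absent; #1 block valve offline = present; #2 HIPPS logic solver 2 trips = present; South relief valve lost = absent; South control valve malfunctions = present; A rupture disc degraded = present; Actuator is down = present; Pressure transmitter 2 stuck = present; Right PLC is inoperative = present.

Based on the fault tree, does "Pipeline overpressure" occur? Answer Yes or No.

Yes

Vent line lost [OR]: Shutdown valve offline=occurs, #3 pressure transmitter malfunctions=occurs → at least one input occurs → occurs.
Shutdown chain down [AND]: Left vent valve is out=not, A rupture disc degraded=occurs → not all inputs occur → does not occur.
Relief train lost [AND]: #1 block valve offline=occurs, Actuator is down=occurs, Shutdown chain down=not, Right PLC is inoperative=occurs → not all inputs occur → does not occur.
HIPPS stage fails [OR]: South control valve malfunctions=occurs, South relief valve lost=not → at least one input occurs → occurs.
Control loop down [OR]: Backup HIPPS logic solver malfunctions=not, Relief train lost=not, HIPPS stage fails=occurs → at least one input occurs → occurs.
Block path inoperative [AND]: #3 shutdown valve 2 trips=occurs, Pressure transmitter 2 stuck=occurs → all inputs occur → occurs.
Pipeline overpressure [AND]: Vent line lost=occurs, Control loop down=occurs, Block path inoperative=occurs, #2 HIPPS logic solver 2 trips=occurs → all inputs occur → occurs.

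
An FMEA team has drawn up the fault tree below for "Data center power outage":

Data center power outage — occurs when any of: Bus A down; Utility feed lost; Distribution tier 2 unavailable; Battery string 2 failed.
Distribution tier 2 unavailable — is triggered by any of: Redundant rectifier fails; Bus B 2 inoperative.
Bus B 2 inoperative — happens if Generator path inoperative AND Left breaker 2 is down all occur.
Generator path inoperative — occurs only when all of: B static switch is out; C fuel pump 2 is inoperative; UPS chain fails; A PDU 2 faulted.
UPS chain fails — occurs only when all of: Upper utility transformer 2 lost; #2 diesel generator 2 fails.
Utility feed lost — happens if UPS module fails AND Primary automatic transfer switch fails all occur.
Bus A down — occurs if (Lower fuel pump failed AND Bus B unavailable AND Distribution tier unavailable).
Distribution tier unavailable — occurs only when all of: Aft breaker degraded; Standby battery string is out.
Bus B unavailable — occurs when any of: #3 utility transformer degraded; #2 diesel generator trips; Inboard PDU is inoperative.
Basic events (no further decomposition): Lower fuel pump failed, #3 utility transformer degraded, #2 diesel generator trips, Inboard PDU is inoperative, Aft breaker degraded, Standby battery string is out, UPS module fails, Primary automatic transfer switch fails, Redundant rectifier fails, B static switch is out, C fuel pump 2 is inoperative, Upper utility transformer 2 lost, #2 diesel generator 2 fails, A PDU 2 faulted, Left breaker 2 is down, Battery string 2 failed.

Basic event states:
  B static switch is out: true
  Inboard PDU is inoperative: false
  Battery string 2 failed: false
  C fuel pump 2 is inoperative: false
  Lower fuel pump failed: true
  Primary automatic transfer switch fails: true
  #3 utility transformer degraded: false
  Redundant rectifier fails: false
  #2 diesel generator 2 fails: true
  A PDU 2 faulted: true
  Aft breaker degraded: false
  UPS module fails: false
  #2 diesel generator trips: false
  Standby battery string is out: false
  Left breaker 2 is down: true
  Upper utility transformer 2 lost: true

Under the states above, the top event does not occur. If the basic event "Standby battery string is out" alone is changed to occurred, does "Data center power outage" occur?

No

Counterfactual: set "Standby battery string is out" to occurred.
Bus B unavailable [OR]: #3 utility transformer degraded=not, #2 diesel generator trips=not, Inboard PDU is inoperative=not → no input occurs → does not occur.
Distribution tier unavailable [AND]: Aft breaker degraded=not, Standby battery string is out=occurs → not all inputs occur → does not occur.
Bus A down [AND]: Lower fuel pump failed=occurs, Bus B unavailable=not, Distribution tier unavailable=not → not all inputs occur → does not occur.
Utility feed lost [AND]: UPS module fails=not, Primary automatic transfer switch fails=occurs → not all inputs occur → does not occur.
UPS chain fails [AND]: Upper utility transformer 2 lost=occurs, #2 diesel generator 2 fails=occurs → all inputs occur → occurs.
Generator path inoperative [AND]: B static switch is out=occurs, C fuel pump 2 is inoperative=not, UPS chain fails=occurs, A PDU 2 faulted=occurs → not all inputs occur → does not occur.
Bus B 2 inoperative [AND]: Generator path inoperative=not, Left breaker 2 is down=occurs → not all inputs occur → does not occur.
Distribution tier 2 unavailable [OR]: Redundant rectifier fails=not, Bus B 2 inoperative=not → no input occurs → does not occur.
Data center power outage [OR]: Bus A down=not, Utility feed lost=not, Distribution tier 2 unavailable=not, Battery string 2 failed=not → no input occurs → does not occur.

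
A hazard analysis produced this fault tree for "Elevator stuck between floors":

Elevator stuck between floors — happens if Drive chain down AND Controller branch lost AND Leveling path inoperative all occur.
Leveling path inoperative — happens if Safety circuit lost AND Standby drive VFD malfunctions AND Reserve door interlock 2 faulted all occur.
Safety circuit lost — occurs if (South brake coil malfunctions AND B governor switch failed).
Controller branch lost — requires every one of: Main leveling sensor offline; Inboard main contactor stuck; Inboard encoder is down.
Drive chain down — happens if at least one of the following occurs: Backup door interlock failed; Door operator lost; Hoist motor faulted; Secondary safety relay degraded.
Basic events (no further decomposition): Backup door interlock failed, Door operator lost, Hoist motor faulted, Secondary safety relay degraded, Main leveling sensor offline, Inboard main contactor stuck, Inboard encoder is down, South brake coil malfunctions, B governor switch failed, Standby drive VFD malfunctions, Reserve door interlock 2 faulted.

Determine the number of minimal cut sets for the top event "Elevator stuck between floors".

Drive chain down [OR]: union of children's cut sets → 4 cut set(s).
Controller branch lost [AND]: one cut set from each child combined → 1 × 1 × 1 = 1 cut set(s).
Safety circuit lost [AND]: one cut set from each child combined → 1 × 1 = 1 cut set(s).
Leveling path inoperative [AND]: one cut set from each child combined → 1 × 1 × 1 = 1 cut set(s).
Elevator stuck between floors [AND]: one cut set from each child combined → 4 × 1 × 1 = 4 cut set(s).
Minimal cut sets: {B governor switch failed, Backup door interlock failed, Inboard encoder is down, Inboard main contactor stuck, Main leveling sensor offline, Reserve door interlock 2 faulted, South brake coil malfunctions, Standby drive VFD malfunctions}; {B governor switch failed, Door operator lost, Inboard encoder is down, Inboard main contactor stuck, Main leveling sensor offline, Reserve door interlock 2 faulted, South brake coil malfunctions, Standby drive VFD malfunctions}; {B governor switch failed, Hoist motor faulted, Inboard encoder is down, Inboard main contactor stuck, Main leveling sensor offline, Reserve door interlock 2 faulted, South brake coil malfunctions, Standby drive VFD malfunctions}; {B governor switch failed, Inboard encoder is down, Inboard main contactor stuck, Main leveling sensor offline, Reserve door interlock 2 faulted, Secondary safety relay degraded, South brake coil malfunctions, Standby drive VFD malfunctions}.

4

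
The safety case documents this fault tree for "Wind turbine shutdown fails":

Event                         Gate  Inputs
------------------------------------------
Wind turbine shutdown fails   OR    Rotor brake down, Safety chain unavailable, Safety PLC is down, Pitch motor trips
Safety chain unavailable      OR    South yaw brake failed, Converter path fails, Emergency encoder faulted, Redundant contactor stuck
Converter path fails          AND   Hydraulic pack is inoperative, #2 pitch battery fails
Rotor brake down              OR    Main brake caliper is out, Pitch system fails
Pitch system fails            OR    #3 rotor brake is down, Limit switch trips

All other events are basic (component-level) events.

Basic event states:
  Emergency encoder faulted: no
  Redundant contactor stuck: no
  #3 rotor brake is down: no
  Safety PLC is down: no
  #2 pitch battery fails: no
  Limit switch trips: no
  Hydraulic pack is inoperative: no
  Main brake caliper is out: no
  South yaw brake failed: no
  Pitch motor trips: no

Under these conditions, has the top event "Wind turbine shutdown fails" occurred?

Pitch system fails [OR]: #3 rotor brake is down=not, Limit switch trips=not → no input occurs → does not occur.
Rotor brake down [OR]: Main brake caliper is out=not, Pitch system fails=not → no input occurs → does not occur.
Converter path fails [AND]: Hydraulic pack is inoperative=not, #2 pitch battery fails=not → not all inputs occur → does not occur.
Safety chain unavailable [OR]: South yaw brake failed=not, Converter path fails=not, Emergency encoder faulted=not, Redundant contactor stuck=not → no input occurs → does not occur.
Wind turbine shutdown fails [OR]: Rotor brake down=not, Safety chain unavailable=not, Safety PLC is down=not, Pitch motor trips=not → no input occurs → does not occur.

No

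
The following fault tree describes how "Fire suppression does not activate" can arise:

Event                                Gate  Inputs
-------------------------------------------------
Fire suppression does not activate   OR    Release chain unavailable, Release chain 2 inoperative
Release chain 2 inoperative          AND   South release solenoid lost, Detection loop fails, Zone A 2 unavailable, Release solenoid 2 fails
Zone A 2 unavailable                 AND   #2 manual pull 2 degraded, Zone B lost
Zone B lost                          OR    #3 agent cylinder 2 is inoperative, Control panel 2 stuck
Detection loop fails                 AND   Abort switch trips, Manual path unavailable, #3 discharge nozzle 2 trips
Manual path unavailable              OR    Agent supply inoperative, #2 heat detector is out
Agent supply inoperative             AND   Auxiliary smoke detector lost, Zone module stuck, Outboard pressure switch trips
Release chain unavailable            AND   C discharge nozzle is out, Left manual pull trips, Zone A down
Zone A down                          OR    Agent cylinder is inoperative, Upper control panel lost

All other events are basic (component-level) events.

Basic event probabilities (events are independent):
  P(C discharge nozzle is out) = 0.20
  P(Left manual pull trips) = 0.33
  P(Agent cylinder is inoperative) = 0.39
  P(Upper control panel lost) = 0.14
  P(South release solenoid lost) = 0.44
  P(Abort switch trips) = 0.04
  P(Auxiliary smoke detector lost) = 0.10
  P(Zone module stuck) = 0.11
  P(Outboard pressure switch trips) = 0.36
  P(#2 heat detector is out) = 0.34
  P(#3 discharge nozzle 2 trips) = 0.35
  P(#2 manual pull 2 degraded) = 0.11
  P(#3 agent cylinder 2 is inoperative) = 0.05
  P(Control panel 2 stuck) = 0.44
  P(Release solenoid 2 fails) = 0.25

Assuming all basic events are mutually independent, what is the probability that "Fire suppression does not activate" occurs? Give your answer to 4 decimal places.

P(Zone A down) [OR] = 1 − (1−0.39) × (1−0.14) = 0.475400
P(Release chain unavailable) [AND] = 0.20 × 0.33 × 0.475400 = 0.031376
P(Agent supply inoperative) [AND] = 0.10 × 0.11 × 0.36 = 0.003960
P(Manual path unavailable) [OR] = 1 − (1−0.003960) × (1−0.34) = 0.342614
P(Detection loop fails) [AND] = 0.04 × 0.342614 × 0.35 = 0.004797
P(Zone B lost) [OR] = 1 − (1−0.05) × (1−0.44) = 0.468000
P(Zone A 2 unavailable) [AND] = 0.11 × 0.468000 = 0.051480
P(Release chain 2 inoperative) [AND] = 0.44 × 0.004797 × 0.051480 × 0.25 = 0.000027
P(Fire suppression does not activate) [OR] = 1 − (1−0.031376) × (1−0.000027) = 0.031402
Rounded to 4 decimal places: P(Fire suppression does not activate) ≈ 0.0314.

0.0314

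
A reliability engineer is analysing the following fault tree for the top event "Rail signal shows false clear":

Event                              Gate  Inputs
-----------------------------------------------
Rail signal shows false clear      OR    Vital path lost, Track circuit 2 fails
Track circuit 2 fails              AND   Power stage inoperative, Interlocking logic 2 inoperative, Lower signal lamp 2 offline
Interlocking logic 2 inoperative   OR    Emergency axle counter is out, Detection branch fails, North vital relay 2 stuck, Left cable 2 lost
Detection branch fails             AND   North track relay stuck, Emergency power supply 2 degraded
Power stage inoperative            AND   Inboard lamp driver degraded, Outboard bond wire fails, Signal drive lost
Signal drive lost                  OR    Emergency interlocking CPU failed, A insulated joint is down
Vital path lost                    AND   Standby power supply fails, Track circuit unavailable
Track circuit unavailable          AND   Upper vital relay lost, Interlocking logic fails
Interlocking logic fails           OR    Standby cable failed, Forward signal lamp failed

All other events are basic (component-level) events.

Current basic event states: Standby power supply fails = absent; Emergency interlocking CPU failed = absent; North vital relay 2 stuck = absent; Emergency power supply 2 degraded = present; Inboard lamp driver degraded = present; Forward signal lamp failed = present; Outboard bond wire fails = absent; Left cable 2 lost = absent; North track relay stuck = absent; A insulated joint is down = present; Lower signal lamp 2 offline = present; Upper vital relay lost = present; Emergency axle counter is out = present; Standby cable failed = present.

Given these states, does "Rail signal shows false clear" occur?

Interlocking logic fails [OR]: Standby cable failed=occurs, Forward signal lamp failed=occurs → at least one input occurs → occurs.
Track circuit unavailable [AND]: Upper vital relay lost=occurs, Interlocking logic fails=occurs → all inputs occur → occurs.
Vital path lost [AND]: Standby power supply fails=not, Track circuit unavailable=occurs → not all inputs occur → does not occur.
Signal drive lost [OR]: Emergency interlocking CPU failed=not, A insulated joint is down=occurs → at least one input occurs → occurs.
Power stage inoperative [AND]: Inboard lamp driver degraded=occurs, Outboard bond wire fails=not, Signal drive lost=occurs → not all inputs occur → does not occur.
Detection branch fails [AND]: North track relay stuck=not, Emergency power supply 2 degraded=occurs → not all inputs occur → does not occur.
Interlocking logic 2 inoperative [OR]: Emergency axle counter is out=occurs, Detection branch fails=not, North vital relay 2 stuck=not, Left cable 2 lost=not → at least one input occurs → occurs.
Track circuit 2 fails [AND]: Power stage inoperative=not, Interlocking logic 2 inoperative=occurs, Lower signal lamp 2 offline=occurs → not all inputs occur → does not occur.
Rail signal shows false clear [OR]: Vital path lost=not, Track circuit 2 fails=not → no input occurs → does not occur.

No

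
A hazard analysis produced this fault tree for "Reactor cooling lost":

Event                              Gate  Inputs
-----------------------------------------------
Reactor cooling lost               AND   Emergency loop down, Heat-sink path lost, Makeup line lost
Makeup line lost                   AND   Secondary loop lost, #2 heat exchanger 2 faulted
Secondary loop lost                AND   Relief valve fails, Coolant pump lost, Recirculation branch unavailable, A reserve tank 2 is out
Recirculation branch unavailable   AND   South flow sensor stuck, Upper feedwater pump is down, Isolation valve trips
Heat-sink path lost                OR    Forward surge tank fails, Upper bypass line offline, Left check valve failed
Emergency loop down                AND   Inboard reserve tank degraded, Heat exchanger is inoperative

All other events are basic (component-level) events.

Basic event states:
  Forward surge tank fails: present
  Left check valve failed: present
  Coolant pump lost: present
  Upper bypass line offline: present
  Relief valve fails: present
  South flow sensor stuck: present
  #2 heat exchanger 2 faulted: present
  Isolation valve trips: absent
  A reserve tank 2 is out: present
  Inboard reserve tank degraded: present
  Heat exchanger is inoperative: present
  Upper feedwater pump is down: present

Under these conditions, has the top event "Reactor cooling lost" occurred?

Emergency loop down [AND]: Inboard reserve tank degraded=occurs, Heat exchanger is inoperative=occurs → all inputs occur → occurs.
Heat-sink path lost [OR]: Forward surge tank fails=occurs, Upper bypass line offline=occurs, Left check valve failed=occurs → at least one input occurs → occurs.
Recirculation branch unavailable [AND]: South flow sensor stuck=occurs, Upper feedwater pump is down=occurs, Isolation valve trips=not → not all inputs occur → does not occur.
Secondary loop lost [AND]: Relief valve fails=occurs, Coolant pump lost=occurs, Recirculation branch unavailable=not, A reserve tank 2 is out=occurs → not all inputs occur → does not occur.
Makeup line lost [AND]: Secondary loop lost=not, #2 heat exchanger 2 faulted=occurs → not all inputs occur → does not occur.
Reactor cooling lost [AND]: Emergency loop down=occurs, Heat-sink path lost=occurs, Makeup line lost=not → not all inputs occur → does not occur.

No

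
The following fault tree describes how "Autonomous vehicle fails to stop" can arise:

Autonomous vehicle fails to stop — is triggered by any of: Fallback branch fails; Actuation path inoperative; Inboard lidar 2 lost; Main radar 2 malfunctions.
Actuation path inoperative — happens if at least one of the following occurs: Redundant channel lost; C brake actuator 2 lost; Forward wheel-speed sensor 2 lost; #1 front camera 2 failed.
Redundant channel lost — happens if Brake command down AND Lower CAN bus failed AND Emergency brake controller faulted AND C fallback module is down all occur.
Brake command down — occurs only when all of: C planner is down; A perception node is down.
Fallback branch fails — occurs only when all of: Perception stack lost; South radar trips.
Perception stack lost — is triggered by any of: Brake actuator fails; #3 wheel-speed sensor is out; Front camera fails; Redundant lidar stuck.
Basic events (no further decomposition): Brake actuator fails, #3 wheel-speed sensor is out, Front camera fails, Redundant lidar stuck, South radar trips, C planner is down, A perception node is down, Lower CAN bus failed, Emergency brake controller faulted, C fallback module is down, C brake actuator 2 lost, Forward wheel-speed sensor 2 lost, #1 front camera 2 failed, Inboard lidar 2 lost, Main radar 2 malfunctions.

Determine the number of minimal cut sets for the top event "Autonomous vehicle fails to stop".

Perception stack lost [OR]: union of children's cut sets → 4 cut set(s).
Fallback branch fails [AND]: one cut set from each child combined → 4 × 1 = 4 cut set(s).
Brake command down [AND]: one cut set from each child combined → 1 × 1 = 1 cut set(s).
Redundant channel lost [AND]: one cut set from each child combined → 1 × 1 × 1 × 1 = 1 cut set(s).
Actuation path inoperative [OR]: union of children's cut sets → 4 cut set(s).
Autonomous vehicle fails to stop [OR]: union of children's cut sets → 10 cut set(s).
Minimal cut sets: {Brake actuator fails, South radar trips}; {#3 wheel-speed sensor is out, South radar trips}; {Front camera fails, South radar trips}; {Redundant lidar stuck, South radar trips}; {A perception node is down, C fallback module is down, C planner is down, Emergency brake controller faulted, Lower CAN bus failed}; {C brake actuator 2 lost}; {Forward wheel-speed sensor 2 lost}; {#1 front camera 2 failed}; {Inboard lidar 2 lost}; {Main radar 2 malfunctions}.

10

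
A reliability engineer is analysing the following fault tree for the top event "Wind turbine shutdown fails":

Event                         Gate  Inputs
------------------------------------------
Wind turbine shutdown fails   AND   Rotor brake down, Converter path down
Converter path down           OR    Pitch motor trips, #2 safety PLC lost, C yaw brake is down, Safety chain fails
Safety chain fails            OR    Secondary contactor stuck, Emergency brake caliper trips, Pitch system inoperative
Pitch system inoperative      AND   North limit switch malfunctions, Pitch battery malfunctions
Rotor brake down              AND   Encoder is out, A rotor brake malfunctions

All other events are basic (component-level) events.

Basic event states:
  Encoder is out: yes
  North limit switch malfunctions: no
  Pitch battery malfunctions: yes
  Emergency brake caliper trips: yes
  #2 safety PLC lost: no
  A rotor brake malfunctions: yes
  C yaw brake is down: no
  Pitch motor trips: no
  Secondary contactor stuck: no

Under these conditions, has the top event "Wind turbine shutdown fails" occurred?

Rotor brake down [AND]: Encoder is out=occurs, A rotor brake malfunctions=occurs → all inputs occur → occurs.
Pitch system inoperative [AND]: North limit switch malfunctions=not, Pitch battery malfunctions=occurs → not all inputs occur → does not occur.
Safety chain fails [OR]: Secondary contactor stuck=not, Emergency brake caliper trips=occurs, Pitch system inoperative=not → at least one input occurs → occurs.
Converter path down [OR]: Pitch motor trips=not, #2 safety PLC lost=not, C yaw brake is down=not, Safety chain fails=occurs → at least one input occurs → occurs.
Wind turbine shutdown fails [AND]: Rotor brake down=occurs, Converter path down=occurs → all inputs occur → occurs.

Yes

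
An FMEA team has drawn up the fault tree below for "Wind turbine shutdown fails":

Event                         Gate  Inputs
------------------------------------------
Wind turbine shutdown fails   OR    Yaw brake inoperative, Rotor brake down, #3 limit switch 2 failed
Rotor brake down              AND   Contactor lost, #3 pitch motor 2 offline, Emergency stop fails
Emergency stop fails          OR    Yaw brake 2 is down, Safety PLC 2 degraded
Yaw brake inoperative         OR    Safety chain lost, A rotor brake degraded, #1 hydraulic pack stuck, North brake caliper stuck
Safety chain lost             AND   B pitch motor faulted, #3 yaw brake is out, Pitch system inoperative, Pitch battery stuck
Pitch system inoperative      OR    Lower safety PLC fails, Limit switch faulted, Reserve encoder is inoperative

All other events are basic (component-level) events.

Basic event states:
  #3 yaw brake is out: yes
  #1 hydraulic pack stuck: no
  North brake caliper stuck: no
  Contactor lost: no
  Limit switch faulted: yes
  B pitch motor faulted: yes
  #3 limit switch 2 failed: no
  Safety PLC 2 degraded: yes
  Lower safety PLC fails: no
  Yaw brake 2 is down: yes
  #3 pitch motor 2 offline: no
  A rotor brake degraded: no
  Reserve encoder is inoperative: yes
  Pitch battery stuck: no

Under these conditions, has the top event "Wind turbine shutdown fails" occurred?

Pitch system inoperative [OR]: Lower safety PLC fails=not, Limit switch faulted=occurs, Reserve encoder is inoperative=occurs → at least one input occurs → occurs.
Safety chain lost [AND]: B pitch motor faulted=occurs, #3 yaw brake is out=occurs, Pitch system inoperative=occurs, Pitch battery stuck=not → not all inputs occur → does not occur.
Yaw brake inoperative [OR]: Safety chain lost=not, A rotor brake degraded=not, #1 hydraulic pack stuck=not, North brake caliper stuck=not → no input occurs → does not occur.
Emergency stop fails [OR]: Yaw brake 2 is down=occurs, Safety PLC 2 degraded=occurs → at least one input occurs → occurs.
Rotor brake down [AND]: Contactor lost=not, #3 pitch motor 2 offline=not, Emergency stop fails=occurs → not all inputs occur → does not occur.
Wind turbine shutdown fails [OR]: Yaw brake inoperative=not, Rotor brake down=not, #3 limit switch 2 failed=not → no input occurs → does not occur.

No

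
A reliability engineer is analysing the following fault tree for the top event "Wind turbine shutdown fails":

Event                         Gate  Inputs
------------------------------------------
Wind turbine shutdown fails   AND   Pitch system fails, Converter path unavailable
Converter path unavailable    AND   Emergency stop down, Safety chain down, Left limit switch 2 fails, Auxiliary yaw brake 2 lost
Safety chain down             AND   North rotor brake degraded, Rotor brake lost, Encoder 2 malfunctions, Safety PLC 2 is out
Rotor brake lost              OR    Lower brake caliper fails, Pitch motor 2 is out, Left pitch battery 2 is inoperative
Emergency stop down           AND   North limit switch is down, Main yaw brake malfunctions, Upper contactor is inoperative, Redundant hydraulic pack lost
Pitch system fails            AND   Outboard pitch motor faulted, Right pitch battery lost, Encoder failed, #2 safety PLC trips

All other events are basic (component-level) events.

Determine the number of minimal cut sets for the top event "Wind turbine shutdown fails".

3

Pitch system fails [AND]: one cut set from each child combined → 1 × 1 × 1 × 1 = 1 cut set(s).
Emergency stop down [AND]: one cut set from each child combined → 1 × 1 × 1 × 1 = 1 cut set(s).
Rotor brake lost [OR]: union of children's cut sets → 3 cut set(s).
Safety chain down [AND]: one cut set from each child combined → 1 × 3 × 1 × 1 = 3 cut set(s).
Converter path unavailable [AND]: one cut set from each child combined → 1 × 3 × 1 × 1 = 3 cut set(s).
Wind turbine shutdown fails [AND]: one cut set from each child combined → 1 × 3 = 3 cut set(s).
Minimal cut sets: {#2 safety PLC trips, Auxiliary yaw brake 2 lost, Encoder 2 malfunctions, Encoder failed, Left limit switch 2 fails, Lower brake caliper fails, Main yaw brake malfunctions, North limit switch is down, North rotor brake degraded, Outboard pitch motor faulted, Redundant hydraulic pack lost, Right pitch battery lost, Safety PLC 2 is out, Upper contactor is inoperative}; {#2 safety PLC trips, Auxiliary yaw brake 2 lost, Encoder 2 malfunctions, Encoder failed, Left limit switch 2 fails, Main yaw brake malfunctions, North limit switch is down, North rotor brake degraded, Outboard pitch motor faulted, Pitch motor 2 is out, Redundant hydraulic pack lost, Right pitch battery lost, Safety PLC 2 is out, Upper contactor is inoperative}; {#2 safety PLC trips, Auxiliary yaw brake 2 lost, Encoder 2 malfunctions, Encoder failed, Left limit switch 2 fails, Left pitch battery 2 is inoperative, Main yaw brake malfunctions, North limit switch is down, North rotor brake degraded, Outboard pitch motor faulted, Redundant hydraulic pack lost, Right pitch battery lost, Safety PLC 2 is out, Upper contactor is inoperative}.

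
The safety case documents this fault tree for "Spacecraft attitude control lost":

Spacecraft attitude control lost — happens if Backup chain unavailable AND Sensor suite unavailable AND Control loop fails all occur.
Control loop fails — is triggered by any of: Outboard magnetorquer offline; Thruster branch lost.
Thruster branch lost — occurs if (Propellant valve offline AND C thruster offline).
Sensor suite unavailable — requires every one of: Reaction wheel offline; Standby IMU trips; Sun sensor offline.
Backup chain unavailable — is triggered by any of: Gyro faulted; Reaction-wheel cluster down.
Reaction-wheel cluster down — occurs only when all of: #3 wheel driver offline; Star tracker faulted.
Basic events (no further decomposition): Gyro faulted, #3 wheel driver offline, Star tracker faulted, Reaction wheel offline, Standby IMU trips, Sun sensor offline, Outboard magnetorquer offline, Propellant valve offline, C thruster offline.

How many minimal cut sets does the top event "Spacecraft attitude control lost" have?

Reaction-wheel cluster down [AND]: one cut set from each child combined → 1 × 1 = 1 cut set(s).
Backup chain unavailable [OR]: union of children's cut sets → 2 cut set(s).
Sensor suite unavailable [AND]: one cut set from each child combined → 1 × 1 × 1 = 1 cut set(s).
Thruster branch lost [AND]: one cut set from each child combined → 1 × 1 = 1 cut set(s).
Control loop fails [OR]: union of children's cut sets → 2 cut set(s).
Spacecraft attitude control lost [AND]: one cut set from each child combined → 2 × 1 × 2 = 4 cut set(s).
Minimal cut sets: {Gyro faulted, Outboard magnetorquer offline, Reaction wheel offline, Standby IMU trips, Sun sensor offline}; {C thruster offline, Gyro faulted, Propellant valve offline, Reaction wheel offline, Standby IMU trips, Sun sensor offline}; {#3 wheel driver offline, Outboard magnetorquer offline, Reaction wheel offline, Standby IMU trips, Star tracker faulted, Sun sensor offline}; {#3 wheel driver offline, C thruster offline, Propellant valve offline, Reaction wheel offline, Standby IMU trips, Star tracker faulted, Sun sensor offline}.

4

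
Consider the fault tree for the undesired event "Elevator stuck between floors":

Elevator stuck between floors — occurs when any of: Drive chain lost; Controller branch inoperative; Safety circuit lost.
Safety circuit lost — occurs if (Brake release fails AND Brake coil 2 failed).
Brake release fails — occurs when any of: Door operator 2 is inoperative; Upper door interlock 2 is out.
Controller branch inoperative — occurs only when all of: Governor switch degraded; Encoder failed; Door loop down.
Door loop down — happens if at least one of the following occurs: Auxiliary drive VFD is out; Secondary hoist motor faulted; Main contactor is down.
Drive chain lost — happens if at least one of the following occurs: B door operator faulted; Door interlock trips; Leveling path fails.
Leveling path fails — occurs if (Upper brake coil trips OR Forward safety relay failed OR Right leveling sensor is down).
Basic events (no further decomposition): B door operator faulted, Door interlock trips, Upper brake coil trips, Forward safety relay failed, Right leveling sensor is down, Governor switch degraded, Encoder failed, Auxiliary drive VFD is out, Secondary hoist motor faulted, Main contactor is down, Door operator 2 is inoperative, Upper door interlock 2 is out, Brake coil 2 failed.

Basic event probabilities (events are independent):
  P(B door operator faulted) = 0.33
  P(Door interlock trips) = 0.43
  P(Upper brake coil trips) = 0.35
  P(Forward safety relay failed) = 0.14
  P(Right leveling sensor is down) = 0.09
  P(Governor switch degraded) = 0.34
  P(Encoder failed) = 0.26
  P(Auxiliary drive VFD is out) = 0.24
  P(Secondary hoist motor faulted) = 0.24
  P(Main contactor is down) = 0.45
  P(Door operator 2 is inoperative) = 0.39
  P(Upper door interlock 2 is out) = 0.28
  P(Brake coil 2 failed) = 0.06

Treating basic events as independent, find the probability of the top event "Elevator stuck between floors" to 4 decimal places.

P(Leveling path fails) [OR] = 1 − (1−0.35) × (1−0.14) × (1−0.09) = 0.491310
P(Drive chain lost) [OR] = 1 − (1−0.33) × (1−0.43) × (1−0.491310) = 0.805731
P(Door loop down) [OR] = 1 − (1−0.24) × (1−0.24) × (1−0.45) = 0.682320
P(Controller branch inoperative) [AND] = 0.34 × 0.26 × 0.682320 = 0.060317
P(Brake release fails) [OR] = 1 − (1−0.39) × (1−0.28) = 0.560800
P(Safety circuit lost) [AND] = 0.560800 × 0.06 = 0.033648
P(Elevator stuck between floors) [OR] = 1 − (1−0.805731) × (1−0.060317) × (1−0.033648) = 0.823591
Rounded to 4 decimal places: P(Elevator stuck between floors) ≈ 0.8236.

0.8236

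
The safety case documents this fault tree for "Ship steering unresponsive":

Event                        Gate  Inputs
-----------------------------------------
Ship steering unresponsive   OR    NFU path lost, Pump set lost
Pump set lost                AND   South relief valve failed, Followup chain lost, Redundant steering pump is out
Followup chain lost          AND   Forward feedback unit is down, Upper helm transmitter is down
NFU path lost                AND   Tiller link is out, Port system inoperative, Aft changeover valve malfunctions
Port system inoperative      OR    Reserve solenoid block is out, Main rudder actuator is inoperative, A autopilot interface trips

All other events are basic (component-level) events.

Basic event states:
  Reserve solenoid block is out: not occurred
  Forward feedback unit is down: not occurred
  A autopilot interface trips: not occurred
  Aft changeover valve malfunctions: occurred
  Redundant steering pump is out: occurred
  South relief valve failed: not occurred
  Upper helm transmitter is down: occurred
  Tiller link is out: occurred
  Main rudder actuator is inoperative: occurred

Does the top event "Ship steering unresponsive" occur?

Yes

Port system inoperative [OR]: Reserve solenoid block is out=not, Main rudder actuator is inoperative=occurs, A autopilot interface trips=not → at least one input occurs → occurs.
NFU path lost [AND]: Tiller link is out=occurs, Port system inoperative=occurs, Aft changeover valve malfunctions=occurs → all inputs occur → occurs.
Followup chain lost [AND]: Forward feedback unit is down=not, Upper helm transmitter is down=occurs → not all inputs occur → does not occur.
Pump set lost [AND]: South relief valve failed=not, Followup chain lost=not, Redundant steering pump is out=occurs → not all inputs occur → does not occur.
Ship steering unresponsive [OR]: NFU path lost=occurs, Pump set lost=not → at least one input occurs → occurs.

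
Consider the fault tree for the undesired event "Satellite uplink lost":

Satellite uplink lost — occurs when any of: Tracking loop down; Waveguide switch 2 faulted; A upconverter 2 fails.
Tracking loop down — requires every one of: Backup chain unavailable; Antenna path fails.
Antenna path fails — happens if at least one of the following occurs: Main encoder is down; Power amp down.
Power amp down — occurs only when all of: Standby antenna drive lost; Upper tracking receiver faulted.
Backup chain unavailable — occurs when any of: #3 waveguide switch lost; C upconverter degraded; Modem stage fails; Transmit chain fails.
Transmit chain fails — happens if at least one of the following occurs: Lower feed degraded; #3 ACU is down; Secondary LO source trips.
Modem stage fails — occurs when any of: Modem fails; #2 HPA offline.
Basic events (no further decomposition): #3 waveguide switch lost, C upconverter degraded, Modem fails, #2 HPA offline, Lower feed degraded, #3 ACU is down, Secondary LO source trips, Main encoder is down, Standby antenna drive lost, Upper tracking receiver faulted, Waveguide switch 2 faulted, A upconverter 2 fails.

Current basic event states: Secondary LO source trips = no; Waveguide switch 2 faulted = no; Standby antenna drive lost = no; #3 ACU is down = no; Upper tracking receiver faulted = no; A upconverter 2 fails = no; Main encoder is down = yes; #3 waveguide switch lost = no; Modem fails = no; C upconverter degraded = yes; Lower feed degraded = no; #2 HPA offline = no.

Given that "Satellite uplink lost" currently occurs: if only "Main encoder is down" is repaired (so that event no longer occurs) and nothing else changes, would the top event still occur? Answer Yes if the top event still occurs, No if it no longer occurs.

Counterfactual: set "Main encoder is down" to not occurred.
Modem stage fails [OR]: Modem fails=not, #2 HPA offline=not → no input occurs → does not occur.
Transmit chain fails [OR]: Lower feed degraded=not, #3 ACU is down=not, Secondary LO source trips=not → no input occurs → does not occur.
Backup chain unavailable [OR]: #3 waveguide switch lost=not, C upconverter degraded=occurs, Modem stage fails=not, Transmit chain fails=not → at least one input occurs → occurs.
Power amp down [AND]: Standby antenna drive lost=not, Upper tracking receiver faulted=not → not all inputs occur → does not occur.
Antenna path fails [OR]: Main encoder is down=not, Power amp down=not → no input occurs → does not occur.
Tracking loop down [AND]: Backup chain unavailable=occurs, Antenna path fails=not → not all inputs occur → does not occur.
Satellite uplink lost [OR]: Tracking loop down=not, Waveguide switch 2 faulted=not, A upconverter 2 fails=not → no input occurs → does not occur.

No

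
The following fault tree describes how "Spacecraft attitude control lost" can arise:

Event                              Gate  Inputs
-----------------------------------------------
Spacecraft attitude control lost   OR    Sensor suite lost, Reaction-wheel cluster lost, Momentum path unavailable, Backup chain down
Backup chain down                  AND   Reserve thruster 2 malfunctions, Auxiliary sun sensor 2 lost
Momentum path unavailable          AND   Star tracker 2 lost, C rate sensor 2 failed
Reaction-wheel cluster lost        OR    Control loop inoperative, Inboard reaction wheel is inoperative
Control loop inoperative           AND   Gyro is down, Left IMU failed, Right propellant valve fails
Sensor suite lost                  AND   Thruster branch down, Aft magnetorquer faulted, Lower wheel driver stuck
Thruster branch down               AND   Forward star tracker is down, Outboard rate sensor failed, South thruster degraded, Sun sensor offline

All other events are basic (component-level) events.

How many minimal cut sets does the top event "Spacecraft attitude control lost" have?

Thruster branch down [AND]: one cut set from each child combined → 1 × 1 × 1 × 1 = 1 cut set(s).
Sensor suite lost [AND]: one cut set from each child combined → 1 × 1 × 1 = 1 cut set(s).
Control loop inoperative [AND]: one cut set from each child combined → 1 × 1 × 1 = 1 cut set(s).
Reaction-wheel cluster lost [OR]: union of children's cut sets → 2 cut set(s).
Momentum path unavailable [AND]: one cut set from each child combined → 1 × 1 = 1 cut set(s).
Backup chain down [AND]: one cut set from each child combined → 1 × 1 = 1 cut set(s).
Spacecraft attitude control lost [OR]: union of children's cut sets → 5 cut set(s).
Minimal cut sets: {Aft magnetorquer faulted, Forward star tracker is down, Lower wheel driver stuck, Outboard rate sensor failed, South thruster degraded, Sun sensor offline}; {Gyro is down, Left IMU failed, Right propellant valve fails}; {Inboard reaction wheel is inoperative}; {C rate sensor 2 failed, Star tracker 2 lost}; {Auxiliary sun sensor 2 lost, Reserve thruster 2 malfunctions}.

5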